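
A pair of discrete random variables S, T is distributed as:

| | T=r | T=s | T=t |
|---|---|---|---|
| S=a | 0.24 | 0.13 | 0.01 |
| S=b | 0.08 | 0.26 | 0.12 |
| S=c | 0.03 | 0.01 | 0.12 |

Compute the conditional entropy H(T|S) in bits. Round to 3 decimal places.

1.224 bits

Chain rule: H(T|S) = H(S,T) − H(S).
Marginals: p(S) = (0.3800, 0.4600, 0.1600), p(T) = (0.3500, 0.4000, 0.2500).
H(S,T) = 2.6924 bits; H(S) = 1.4688 bits.
H(T|S) = 2.6924 − 1.4688 = 1.224 bits.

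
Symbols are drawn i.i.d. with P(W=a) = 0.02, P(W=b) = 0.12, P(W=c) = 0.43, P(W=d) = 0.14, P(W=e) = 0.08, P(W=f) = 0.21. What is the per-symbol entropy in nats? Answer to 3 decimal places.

H(W) = −Σ p·ln p.
  −(0.02)·ln(0.02) = 0.0782
  −(0.12)·ln(0.12) = 0.2544
  −(0.43)·ln(0.43) = 0.3629
  −(0.14)·ln(0.14) = 0.2753
  −(0.08)·ln(0.08) = 0.2021
  −(0.21)·ln(0.21) = 0.3277
Sum: 0.0782 + 0.2544 + 0.3629 + 0.2753 + 0.2021 + 0.3277 = 1.501 nats.

1.501 nats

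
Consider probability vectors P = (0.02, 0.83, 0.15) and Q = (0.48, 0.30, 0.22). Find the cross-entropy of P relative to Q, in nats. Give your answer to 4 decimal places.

1.2411 nats

H(P,Q) = −Σ p·ln q.
  −0.02·ln(0.48) = 0.01468
  −0.83·ln(0.30) = 0.99930
  −0.15·ln(0.22) = 0.22712
H(P,Q) = 1.2411 nats.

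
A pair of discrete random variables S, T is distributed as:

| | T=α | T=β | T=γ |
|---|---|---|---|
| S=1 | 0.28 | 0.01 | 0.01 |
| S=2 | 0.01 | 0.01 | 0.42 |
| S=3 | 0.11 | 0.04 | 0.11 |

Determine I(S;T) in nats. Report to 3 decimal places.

0.421 nats

Marginals: p(S) = (0.3000, 0.4400, 0.2600), p(T) = (0.4000, 0.0600, 0.5400).
I(S;T) = H(S) + H(T) − H(S,T).
H(S) = 1.0727, H(T) = 0.8681, H(S,T) = 1.5193.
I(S;T) = 1.0727 + 0.8681 − 1.5193 = 0.421 nats.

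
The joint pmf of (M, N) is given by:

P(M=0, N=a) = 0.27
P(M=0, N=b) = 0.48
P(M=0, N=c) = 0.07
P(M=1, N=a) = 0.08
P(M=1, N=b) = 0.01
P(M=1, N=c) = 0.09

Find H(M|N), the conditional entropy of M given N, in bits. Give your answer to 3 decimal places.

Marginals: p(M) = (0.8200, 0.1800), p(N) = (0.3500, 0.4900, 0.1600).
H(M|N) = Σ p(N) · H(M|N=·).
  N=a: p=0.3500, H(M|N=a) = 0.7755
  N=b: p=0.4900, H(M|N=b) = 0.1437
  N=c: p=0.1600, H(M|N=c) = 0.9887
Weighted sum = 0.500 bits.

0.500 bits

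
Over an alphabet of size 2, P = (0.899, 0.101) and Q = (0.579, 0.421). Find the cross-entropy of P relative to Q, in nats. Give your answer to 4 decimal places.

H(P,Q) = −Σ p·ln q.
  −0.899·ln(0.579) = 0.49126
  −0.101·ln(0.421) = 0.08738
H(P,Q) = 0.5786 nats.

0.5786 nats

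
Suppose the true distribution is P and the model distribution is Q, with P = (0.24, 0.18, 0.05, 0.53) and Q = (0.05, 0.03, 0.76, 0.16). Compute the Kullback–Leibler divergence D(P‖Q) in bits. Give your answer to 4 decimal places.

D(P‖Q) = Σ p·log₂(p/q).
  0.24·log₂(0.24/0.05) = 0.54313
  0.18·log₂(0.18/0.03) = 0.46529
  0.05·log₂(0.05/0.76) = -0.19630
  0.53·log₂(0.53/0.16) = 0.91580
D(P‖Q) = 1.7279 bits.

1.7279 bits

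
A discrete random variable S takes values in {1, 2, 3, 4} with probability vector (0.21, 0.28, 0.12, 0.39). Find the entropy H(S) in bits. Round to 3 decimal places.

1.884 bits

H(S) = −Σ p·log₂ p.
  −(0.21)·log₂(0.21) = 0.4728
  −(0.28)·log₂(0.28) = 0.5142
  −(0.12)·log₂(0.12) = 0.3671
  −(0.39)·log₂(0.39) = 0.5298
Sum: 0.4728 + 0.5142 + 0.3671 + 0.5298 = 1.884 bits.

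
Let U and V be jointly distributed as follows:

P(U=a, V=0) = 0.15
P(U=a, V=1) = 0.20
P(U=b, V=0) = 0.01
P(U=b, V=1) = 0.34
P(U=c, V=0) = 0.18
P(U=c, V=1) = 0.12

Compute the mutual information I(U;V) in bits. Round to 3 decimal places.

Marginals: p(U) = (0.3500, 0.3500, 0.3000), p(V) = (0.3400, 0.6600).
I(U;V) = H(U) + H(V) − H(U,V).
H(U) = 1.5813, H(V) = 0.9248, H(U,V) = 2.2829.
I(U;V) = 1.5813 + 0.9248 − 2.2829 = 0.223 bits.

0.223 bits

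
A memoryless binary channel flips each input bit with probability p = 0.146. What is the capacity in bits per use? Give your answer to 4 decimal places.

0.4003 bits

Binary symmetric channel: C = 1 − h₂(ε) where h₂ is the binary entropy function.
h₂(0.146) = −0.146·log₂0.146 − 0.854·log₂0.854 = 0.5997.
C = 1 − 0.5997 = 0.4003 bits per channel use.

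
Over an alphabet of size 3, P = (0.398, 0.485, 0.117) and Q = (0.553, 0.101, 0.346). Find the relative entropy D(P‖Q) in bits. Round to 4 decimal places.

0.7260 bits

D(P‖Q) = Σ p·log₂(p/q).
  0.398·log₂(0.398/0.553) = -0.18886
  0.485·log₂(0.485/0.101) = 1.09786
  0.117·log₂(0.117/0.346) = -0.18302
D(P‖Q) = 0.7260 bits.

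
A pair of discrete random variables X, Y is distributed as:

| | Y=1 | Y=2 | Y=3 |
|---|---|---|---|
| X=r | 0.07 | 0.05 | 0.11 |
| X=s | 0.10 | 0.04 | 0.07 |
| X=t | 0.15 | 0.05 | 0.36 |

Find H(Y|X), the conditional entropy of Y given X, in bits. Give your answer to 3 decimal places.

1.350 bits

Marginals: p(X) = (0.2300, 0.2100, 0.5600), p(Y) = (0.3200, 0.1400, 0.5400).
H(Y|X) = Σ p(X) · H(Y|X=·).
  X=r: p=0.2300, H(Y|X=r) = 1.5099
  X=s: p=0.2100, H(Y|X=s) = 1.4937
  X=t: p=0.5600, H(Y|X=t) = 1.2300
Weighted sum = 1.350 bits.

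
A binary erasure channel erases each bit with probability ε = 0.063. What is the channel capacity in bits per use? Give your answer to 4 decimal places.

0.9370 bits

Binary erasure channel: capacity C = 1 − ε.
C = 1 − 0.063 = 0.9370 bits per channel use.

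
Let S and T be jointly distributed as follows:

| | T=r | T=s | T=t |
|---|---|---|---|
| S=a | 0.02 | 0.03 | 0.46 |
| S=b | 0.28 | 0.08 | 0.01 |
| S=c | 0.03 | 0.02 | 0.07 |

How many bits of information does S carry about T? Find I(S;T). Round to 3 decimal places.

0.598 bits

Marginals: p(S) = (0.5100, 0.3700, 0.1200), p(T) = (0.3300, 0.1300, 0.5400).
I(S;T) = H(S) + H(T) − H(S,T).
H(S) = 1.3932, H(T) = 1.3905, H(S,T) = 2.1853.
I(S;T) = 1.3932 + 1.3905 − 2.1853 = 0.598 bits.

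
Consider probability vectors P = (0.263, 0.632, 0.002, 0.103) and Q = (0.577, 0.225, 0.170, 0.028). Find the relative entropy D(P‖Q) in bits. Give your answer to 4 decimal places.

D(P‖Q) = Σ p·log₂(p/q).
  0.263·log₂(0.263/0.577) = -0.29811
  0.632·log₂(0.632/0.225) = 0.94168
  0.002·log₂(0.002/0.170) = -0.01282
  0.103·log₂(0.103/0.028) = 0.19355
D(P‖Q) = 0.8243 bits.

0.8243 bits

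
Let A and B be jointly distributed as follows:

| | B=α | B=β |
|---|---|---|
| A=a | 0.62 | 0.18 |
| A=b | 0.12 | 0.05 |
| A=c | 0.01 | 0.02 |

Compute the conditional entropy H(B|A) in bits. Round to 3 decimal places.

Chain rule: H(B|A) = H(A,B) − H(A).
Marginals: p(A) = (0.8000, 0.1700, 0.0300), p(B) = (0.7500, 0.2500).
H(A,B) = 1.6354 bits; H(A) = 0.8439 bits.
H(B|A) = 1.6354 − 0.8439 = 0.791 bits.

0.791 bits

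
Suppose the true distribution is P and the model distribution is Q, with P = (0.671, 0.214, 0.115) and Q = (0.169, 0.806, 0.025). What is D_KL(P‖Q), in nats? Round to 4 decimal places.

D(P‖Q) = Σ p·ln(p/q).
  0.671·ln(0.671/0.169) = 0.92522
  0.214·ln(0.214/0.806) = -0.28379
  0.115·ln(0.115/0.025) = 0.17550
D(P‖Q) = 0.8169 nats.

0.8169 nats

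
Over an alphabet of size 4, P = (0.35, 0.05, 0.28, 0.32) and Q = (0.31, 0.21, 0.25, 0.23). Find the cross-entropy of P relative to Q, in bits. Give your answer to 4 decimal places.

H(P,Q) = −Σ p·log₂ q.
  −0.35·log₂(0.31) = 0.59138
  −0.05·log₂(0.21) = 0.11258
  −0.28·log₂(0.25) = 0.56000
  −0.32·log₂(0.23) = 0.67849
H(P,Q) = 1.9425 bits.

1.9425 bits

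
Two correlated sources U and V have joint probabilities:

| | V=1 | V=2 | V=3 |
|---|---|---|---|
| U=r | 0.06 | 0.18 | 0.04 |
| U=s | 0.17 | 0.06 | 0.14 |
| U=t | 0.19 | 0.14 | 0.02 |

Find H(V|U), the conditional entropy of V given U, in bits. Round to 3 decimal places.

1.340 bits

Marginals: p(U) = (0.2800, 0.3700, 0.3500), p(V) = (0.4200, 0.3800, 0.2000).
H(V|U) = Σ p(U) · H(V|U=·).
  U=r: p=0.2800, H(V|U=r) = 1.2871
  U=s: p=0.3700, H(V|U=s) = 1.4716
  U=t: p=0.3500, H(V|U=t) = 1.2432
Weighted sum = 1.340 bits.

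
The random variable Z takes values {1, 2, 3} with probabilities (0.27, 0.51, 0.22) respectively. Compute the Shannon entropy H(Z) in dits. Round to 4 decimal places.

H(Z) = −Σ p·log₁₀ p.
  −(0.27)·log₁₀(0.27) = 0.15353
  −(0.51)·log₁₀(0.51) = 0.14914
  −(0.22)·log₁₀(0.22) = 0.14467
Sum: 0.15353 + 0.14914 + 0.14467 = 0.4473 dits.

0.4473 dits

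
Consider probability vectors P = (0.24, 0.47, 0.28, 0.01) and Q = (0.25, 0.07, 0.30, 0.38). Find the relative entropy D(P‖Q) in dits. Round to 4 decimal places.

D(P‖Q) = Σ p·log₁₀(p/q).
  0.24·log₁₀(0.24/0.25) = -0.00425
  0.47·log₁₀(0.47/0.07) = 0.38869
  0.28·log₁₀(0.28/0.30) = -0.00839
  0.01·log₁₀(0.01/0.38) = -0.01580
D(P‖Q) = 0.3602 dits.

0.3602 dits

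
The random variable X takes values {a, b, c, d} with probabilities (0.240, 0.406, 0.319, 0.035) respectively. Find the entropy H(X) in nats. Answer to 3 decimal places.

1.190 nats

H(X) = −Σ p·ln p.
  −(0.240)·ln(0.240) = 0.3425
  −(0.406)·ln(0.406) = 0.3660
  −(0.319)·ln(0.319) = 0.3645
  −(0.035)·ln(0.035) = 0.1173
Sum: 0.3425 + 0.3660 + 0.3645 + 0.1173 = 1.190 nats.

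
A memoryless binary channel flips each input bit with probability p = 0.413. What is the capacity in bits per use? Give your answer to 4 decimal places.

0.0220 bits

Binary symmetric channel: C = 1 − h₂(ε) where h₂ is the binary entropy function.
h₂(0.413) = −0.413·log₂0.413 − 0.587·log₂0.587 = 0.9780.
C = 1 − 0.9780 = 0.0220 bits per channel use.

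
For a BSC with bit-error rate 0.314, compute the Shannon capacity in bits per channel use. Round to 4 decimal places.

0.1023 bits

Binary symmetric channel: C = 1 − h₂(ε) where h₂ is the binary entropy function.
h₂(0.314) = −0.314·log₂0.314 − 0.686·log₂0.686 = 0.8977.
C = 1 − 0.8977 = 0.1023 bits per channel use.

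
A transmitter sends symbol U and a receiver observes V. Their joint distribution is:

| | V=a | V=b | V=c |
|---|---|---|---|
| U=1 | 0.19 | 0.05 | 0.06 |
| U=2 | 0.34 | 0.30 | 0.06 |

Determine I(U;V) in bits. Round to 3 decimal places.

0.055 bits

Marginals: p(U) = (0.3000, 0.7000), p(V) = (0.5300, 0.3500, 0.1200).
I(U;V) = Σ p(x,y)·log₂[p(x,y)/(p(x)p(y))].
  (1,a): 0.19·log₂(1.1950) = 0.0488
  (1,b): 0.05·log₂(0.4762) = -0.0535
  (1,c): 0.06·log₂(1.6667) = 0.0442
  (2,a): 0.34·log₂(0.9164) = -0.0428
  (2,b): 0.30·log₂(1.2245) = 0.0877
  (2,c): 0.06·log₂(0.7143) = -0.0291
Sum = 0.055 bits.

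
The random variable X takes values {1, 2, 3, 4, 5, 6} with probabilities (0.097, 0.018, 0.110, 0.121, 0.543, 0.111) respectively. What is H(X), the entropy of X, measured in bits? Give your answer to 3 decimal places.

1.980 bits

H(X) = −Σ p·log₂ p.
  −(0.097)·log₂(0.097) = 0.3265
  −(0.018)·log₂(0.018) = 0.1043
  −(0.110)·log₂(0.110) = 0.3503
  −(0.121)·log₂(0.121) = 0.3687
  −(0.543)·log₂(0.543) = 0.4784
  −(0.111)·log₂(0.111) = 0.3520
Sum: 0.3265 + 0.1043 + 0.3503 + 0.3687 + 0.4784 + 0.3520 = 1.980 bits.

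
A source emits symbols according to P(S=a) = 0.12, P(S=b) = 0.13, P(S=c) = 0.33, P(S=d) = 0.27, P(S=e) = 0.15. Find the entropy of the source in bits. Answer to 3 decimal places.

2.198 bits

H(S) = −Σ p·log₂ p.
  −(0.12)·log₂(0.12) = 0.3671
  −(0.13)·log₂(0.13) = 0.3826
  −(0.33)·log₂(0.33) = 0.5278
  −(0.27)·log₂(0.27) = 0.5100
  −(0.15)·log₂(0.15) = 0.4105
Sum: 0.3671 + 0.3826 + 0.5278 + 0.5100 + 0.4105 = 2.198 bits.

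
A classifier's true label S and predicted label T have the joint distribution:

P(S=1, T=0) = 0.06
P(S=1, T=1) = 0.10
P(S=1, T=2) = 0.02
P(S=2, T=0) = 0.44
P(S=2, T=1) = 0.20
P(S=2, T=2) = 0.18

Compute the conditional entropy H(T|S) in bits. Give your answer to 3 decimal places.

1.439 bits

Marginals: p(S) = (0.1800, 0.8200), p(T) = (0.5000, 0.3000, 0.2000).
H(T|S) = Σ p(S) · H(T|S=·).
  S=1: p=0.1800, H(T|S=1) = 1.3516
  S=2: p=0.8200, H(T|S=2) = 1.4586
Weighted sum = 1.439 bits.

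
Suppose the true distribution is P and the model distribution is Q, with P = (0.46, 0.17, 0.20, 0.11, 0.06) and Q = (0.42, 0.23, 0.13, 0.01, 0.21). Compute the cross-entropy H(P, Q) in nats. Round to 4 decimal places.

1.6571 nats

H(P,Q) = −Σ p·ln q.
  −0.46·ln(0.42) = 0.39905
  −0.17·ln(0.23) = 0.24984
  −0.20·ln(0.13) = 0.40804
  −0.11·ln(0.01) = 0.50657
  −0.06·ln(0.21) = 0.09364
H(P,Q) = 1.6571 nats.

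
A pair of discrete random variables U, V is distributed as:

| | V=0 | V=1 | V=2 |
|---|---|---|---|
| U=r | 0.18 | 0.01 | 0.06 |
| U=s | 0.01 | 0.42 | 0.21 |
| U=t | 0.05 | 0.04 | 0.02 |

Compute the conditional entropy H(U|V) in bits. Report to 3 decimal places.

Marginals: p(U) = (0.2500, 0.6400, 0.1100), p(V) = (0.2400, 0.4700, 0.2900).
H(U|V) = Σ p(V) · H(U|V=·).
  V=0: p=0.2400, H(U|V=0) = 0.9738
  V=1: p=0.4700, H(U|V=1) = 0.5657
  V=2: p=0.2900, H(U|V=2) = 1.0736
Weighted sum = 0.811 bits.

0.811 bits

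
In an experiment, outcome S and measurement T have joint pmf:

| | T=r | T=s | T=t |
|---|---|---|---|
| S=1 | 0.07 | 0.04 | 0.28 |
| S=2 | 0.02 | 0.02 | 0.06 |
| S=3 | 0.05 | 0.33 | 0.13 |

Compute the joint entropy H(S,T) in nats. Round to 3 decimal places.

H(S,T) = −Σ p(x,y)·ln p(x,y) over all 9 cells.
  cell (1,r): −0.07·ln0.07 = 0.1861
  cell (1,s): −0.04·ln0.04 = 0.1288
  cell (1,t): −0.28·ln0.28 = 0.3564
  cell (2,r): −0.02·ln0.02 = 0.0782
  cell (2,s): −0.02·ln0.02 = 0.0782
  cell (2,t): −0.06·ln0.06 = 0.1688
  cell (3,r): −0.05·ln0.05 = 0.1498
  cell (3,s): −0.33·ln0.33 = 0.3659
  cell (3,t): −0.13·ln0.13 = 0.2652
Sum = 1.777 nats.

1.777 nats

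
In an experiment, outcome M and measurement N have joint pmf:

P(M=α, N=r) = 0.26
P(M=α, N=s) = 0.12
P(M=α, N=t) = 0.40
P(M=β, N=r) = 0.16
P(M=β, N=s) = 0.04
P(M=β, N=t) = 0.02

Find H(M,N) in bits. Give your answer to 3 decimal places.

H(M,N) = −Σ p(x,y)·log₂ p(x,y) over all 6 cells.
  cell (α,r): −0.26·log₂0.26 = 0.5053
  cell (α,s): −0.12·log₂0.12 = 0.3671
  cell (α,t): −0.40·log₂0.40 = 0.5288
  cell (β,r): −0.16·log₂0.16 = 0.4230
  cell (β,s): −0.04·log₂0.04 = 0.1858
  cell (β,t): −0.02·log₂0.02 = 0.1129
Sum = 2.123 bits.

2.123 bits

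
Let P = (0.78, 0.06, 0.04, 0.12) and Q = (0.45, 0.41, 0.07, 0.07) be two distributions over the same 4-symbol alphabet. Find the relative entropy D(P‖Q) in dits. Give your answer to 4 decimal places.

D(P‖Q) = Σ p·log₁₀(p/q).
  0.78·log₁₀(0.78/0.45) = 0.18633
  0.06·log₁₀(0.06/0.41) = -0.05008
  0.04·log₁₀(0.04/0.07) = -0.00972
  0.12·log₁₀(0.12/0.07) = 0.02809
D(P‖Q) = 0.1546 dits.

0.1546 dits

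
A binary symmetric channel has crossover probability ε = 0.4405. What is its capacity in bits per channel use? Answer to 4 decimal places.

Binary symmetric channel: C = 1 − h₂(ε) where h₂ is the binary entropy function.
h₂(0.4405) = −0.4405·log₂0.4405 − 0.5595·log₂0.5595 = 0.9898.
C = 1 − 0.9898 = 0.0102 bits per channel use.

0.0102 bits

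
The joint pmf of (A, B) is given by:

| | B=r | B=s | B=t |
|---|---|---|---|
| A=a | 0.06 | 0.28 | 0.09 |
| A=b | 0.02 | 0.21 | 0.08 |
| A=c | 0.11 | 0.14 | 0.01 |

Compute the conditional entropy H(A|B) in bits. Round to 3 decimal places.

Chain rule: H(A|B) = H(A,B) − H(B).
Marginals: p(A) = (0.4300, 0.3100, 0.2600), p(B) = (0.1900, 0.6300, 0.1800).
H(A,B) = 2.7615 bits; H(B) = 1.3205 bits.
H(A|B) = 2.7615 − 1.3205 = 1.441 bits.

1.441 bits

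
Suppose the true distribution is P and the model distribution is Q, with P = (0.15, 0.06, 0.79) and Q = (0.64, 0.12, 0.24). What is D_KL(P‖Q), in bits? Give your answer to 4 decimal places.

0.9839 bits

D(P‖Q) = Σ p·log₂(p/q).
  0.15·log₂(0.15/0.64) = -0.31397
  0.06·log₂(0.06/0.12) = -0.06000
  0.79·log₂(0.79/0.24) = 1.35787
D(P‖Q) = 0.9839 bits.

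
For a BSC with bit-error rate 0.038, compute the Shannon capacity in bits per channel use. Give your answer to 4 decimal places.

0.7670 bits

Binary symmetric channel: C = 1 − h₂(ε) where h₂ is the binary entropy function.
h₂(0.038) = −0.038·log₂0.038 − 0.962·log₂0.962 = 0.2330.
C = 1 − 0.2330 = 0.7670 bits per channel use.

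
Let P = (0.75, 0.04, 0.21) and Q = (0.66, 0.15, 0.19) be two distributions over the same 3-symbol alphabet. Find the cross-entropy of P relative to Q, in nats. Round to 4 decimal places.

0.7363 nats

H(P,Q) = −Σ p·ln q.
  −0.75·ln(0.66) = 0.31164
  −0.04·ln(0.15) = 0.07588
  −0.21·ln(0.19) = 0.34875
H(P,Q) = 0.7363 nats.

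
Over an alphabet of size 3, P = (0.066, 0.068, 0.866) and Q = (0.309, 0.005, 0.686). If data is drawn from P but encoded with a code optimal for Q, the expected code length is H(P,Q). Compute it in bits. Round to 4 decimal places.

1.1025 bits

H(P,Q) = −Σ p·log₂ q.
  −0.066·log₂(0.309) = 0.11183
  −0.068·log₂(0.005) = 0.51978
  −0.866·log₂(0.686) = 0.47086
H(P,Q) = 1.1025 bits.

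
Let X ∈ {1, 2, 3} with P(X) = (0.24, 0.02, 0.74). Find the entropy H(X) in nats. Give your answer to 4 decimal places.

0.6436 nats

H(X) = −Σ p·ln p.
  −(0.24)·ln(0.24) = 0.34251
  −(0.02)·ln(0.02) = 0.07824
  −(0.74)·ln(0.74) = 0.22282
Sum: 0.34251 + 0.07824 + 0.22282 = 0.6436 nats.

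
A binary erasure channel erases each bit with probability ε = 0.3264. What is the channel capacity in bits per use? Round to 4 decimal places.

0.6736 bits

Binary erasure channel: capacity C = 1 − ε.
C = 1 − 0.3264 = 0.6736 bits per channel use.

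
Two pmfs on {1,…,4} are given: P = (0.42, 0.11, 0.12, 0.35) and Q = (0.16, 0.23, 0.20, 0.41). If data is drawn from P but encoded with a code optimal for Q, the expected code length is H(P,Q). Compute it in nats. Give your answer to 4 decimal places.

1.4365 nats

H(P,Q) = −Σ p·ln q.
  −0.42·ln(0.16) = 0.76968
  −0.11·ln(0.23) = 0.16166
  −0.12·ln(0.20) = 0.19313
  −0.35·ln(0.41) = 0.31206
H(P,Q) = 1.4365 nats.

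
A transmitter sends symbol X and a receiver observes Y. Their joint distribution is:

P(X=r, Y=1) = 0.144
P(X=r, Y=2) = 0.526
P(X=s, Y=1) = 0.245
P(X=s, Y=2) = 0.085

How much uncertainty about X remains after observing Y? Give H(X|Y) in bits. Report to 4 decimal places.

0.7254 bits

Marginals: p(X) = (0.6700, 0.3300), p(Y) = (0.3890, 0.6110).
H(X|Y) = Σ p(Y) · H(X|Y=·).
  Y=1: p=0.3890, H(X|Y=1) = 0.9508
  Y=2: p=0.6110, H(X|Y=2) = 0.5819
Weighted sum = 0.7254 bits.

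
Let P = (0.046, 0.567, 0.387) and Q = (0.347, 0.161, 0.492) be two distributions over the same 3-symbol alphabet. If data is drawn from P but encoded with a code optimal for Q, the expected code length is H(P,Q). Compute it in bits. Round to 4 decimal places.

1.9602 bits

H(P,Q) = −Σ p·log₂ q.
  −0.046·log₂(0.347) = 0.07024
  −0.567·log₂(0.161) = 1.49397
  −0.387·log₂(0.492) = 0.39601
H(P,Q) = 1.9602 bits.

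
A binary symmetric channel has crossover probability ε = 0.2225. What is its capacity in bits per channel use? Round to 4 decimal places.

Binary symmetric channel: C = 1 − h₂(ε) where h₂ is the binary entropy function.
h₂(0.2225) = −0.2225·log₂0.2225 − 0.7775·log₂0.7775 = 0.7647.
C = 1 − 0.7647 = 0.2353 bits per channel use.

0.2353 bits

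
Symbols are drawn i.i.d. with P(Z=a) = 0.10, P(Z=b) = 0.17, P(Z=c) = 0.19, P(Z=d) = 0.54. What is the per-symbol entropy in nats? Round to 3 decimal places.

H(Z) = −Σ p·ln p.
  −(0.10)·ln(0.10) = 0.2303
  −(0.17)·ln(0.17) = 0.3012
  −(0.19)·ln(0.19) = 0.3155
  −(0.54)·ln(0.54) = 0.3327
Sum: 0.2303 + 0.3012 + 0.3155 + 0.3327 = 1.180 nats.

1.180 nats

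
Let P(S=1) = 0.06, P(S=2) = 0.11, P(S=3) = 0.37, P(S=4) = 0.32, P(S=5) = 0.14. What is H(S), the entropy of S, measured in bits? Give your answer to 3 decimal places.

H(S) = −Σ p·log₂ p.
  −(0.06)·log₂(0.06) = 0.2435
  −(0.11)·log₂(0.11) = 0.3503
  −(0.37)·log₂(0.37) = 0.5307
  −(0.32)·log₂(0.32) = 0.5260
  −(0.14)·log₂(0.14) = 0.3971
Sum: 0.2435 + 0.3503 + 0.5307 + 0.5260 + 0.3971 = 2.048 bits.

2.048 bits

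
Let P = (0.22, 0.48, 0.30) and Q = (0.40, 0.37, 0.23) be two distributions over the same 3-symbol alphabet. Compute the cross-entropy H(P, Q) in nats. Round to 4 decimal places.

1.1197 nats

H(P,Q) = −Σ p·ln q.
  −0.22·ln(0.40) = 0.20158
  −0.48·ln(0.37) = 0.47724
  −0.30·ln(0.23) = 0.44090
H(P,Q) = 1.1197 nats.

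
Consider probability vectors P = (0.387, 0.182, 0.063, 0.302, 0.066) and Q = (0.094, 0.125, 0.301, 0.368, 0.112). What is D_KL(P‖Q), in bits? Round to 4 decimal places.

D(P‖Q) = Σ p·log₂(p/q).
  0.387·log₂(0.387/0.094) = 0.79010
  0.182·log₂(0.182/0.125) = 0.09865
  0.063·log₂(0.063/0.301) = -0.14215
  0.302·log₂(0.302/0.368) = -0.08612
  0.066·log₂(0.066/0.112) = -0.05036
D(P‖Q) = 0.6101 bits.

0.6101 bits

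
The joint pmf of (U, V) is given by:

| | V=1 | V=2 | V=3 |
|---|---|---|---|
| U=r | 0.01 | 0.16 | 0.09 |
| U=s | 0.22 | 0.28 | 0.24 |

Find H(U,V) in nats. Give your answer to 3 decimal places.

H(U,V) = −Σ p(x,y)·ln p(x,y) over all 6 cells.
  cell (r,1): −0.01·ln0.01 = 0.0461
  cell (r,2): −0.16·ln0.16 = 0.2932
  cell (r,3): −0.09·ln0.09 = 0.2167
  cell (s,1): −0.22·ln0.22 = 0.3331
  cell (s,2): −0.28·ln0.28 = 0.3564
  cell (s,3): −0.24·ln0.24 = 0.3425
Sum = 1.588 nats.

1.588 nats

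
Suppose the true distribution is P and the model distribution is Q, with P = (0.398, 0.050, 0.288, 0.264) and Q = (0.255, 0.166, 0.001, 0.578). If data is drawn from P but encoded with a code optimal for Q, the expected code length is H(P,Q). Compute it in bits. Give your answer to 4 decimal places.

H(P,Q) = −Σ p·log₂ q.
  −0.398·log₂(0.255) = 0.78463
  −0.050·log₂(0.166) = 0.12954
  −0.288·log₂(0.001) = 2.87015
  −0.264·log₂(0.578) = 0.20879
H(P,Q) = 3.9931 bits.

3.9931 bits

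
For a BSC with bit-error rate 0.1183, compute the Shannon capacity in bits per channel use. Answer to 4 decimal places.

Binary symmetric channel: C = 1 − h₂(ε) where h₂ is the binary entropy function.
h₂(0.1183) = −0.1183·log₂0.1183 − 0.8817·log₂0.8817 = 0.5245.
C = 1 − 0.5245 = 0.4755 bits per channel use.

0.4755 bits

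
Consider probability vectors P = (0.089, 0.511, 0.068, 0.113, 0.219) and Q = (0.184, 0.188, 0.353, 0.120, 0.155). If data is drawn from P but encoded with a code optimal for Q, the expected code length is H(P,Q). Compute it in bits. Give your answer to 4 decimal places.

H(P,Q) = −Σ p·log₂ q.
  −0.089·log₂(0.184) = 0.21736
  −0.511·log₂(0.188) = 1.23212
  −0.068·log₂(0.353) = 0.10215
  −0.113·log₂(0.120) = 0.34565
  −0.219·log₂(0.155) = 0.58904
H(P,Q) = 2.4863 bits.

2.4863 bits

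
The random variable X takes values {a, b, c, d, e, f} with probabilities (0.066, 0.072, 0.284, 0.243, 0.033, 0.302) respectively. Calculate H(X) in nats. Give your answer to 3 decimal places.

1.544 nats

H(X) = −Σ p·ln p.
  −(0.066)·ln(0.066) = 0.1794
  −(0.072)·ln(0.072) = 0.1894
  −(0.284)·ln(0.284) = 0.3575
  −(0.243)·ln(0.243) = 0.3438
  −(0.033)·ln(0.033) = 0.1126
  −(0.302)·ln(0.302) = 0.3616
Sum: 0.1794 + 0.1894 + 0.3575 + 0.3438 + 0.1126 + 0.3616 = 1.544 nats.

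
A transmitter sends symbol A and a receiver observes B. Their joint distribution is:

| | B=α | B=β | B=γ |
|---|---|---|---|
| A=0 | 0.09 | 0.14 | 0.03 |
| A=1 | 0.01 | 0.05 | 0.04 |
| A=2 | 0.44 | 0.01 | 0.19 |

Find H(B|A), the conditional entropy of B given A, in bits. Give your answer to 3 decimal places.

1.123 bits

Chain rule: H(B|A) = H(A,B) − H(A).
Marginals: p(A) = (0.2600, 0.1000, 0.6400), p(B) = (0.5400, 0.2000, 0.2600).
H(A,B) = 2.3726 bits; H(A) = 1.2495 bits.
H(B|A) = 2.3726 − 1.2495 = 1.123 bits.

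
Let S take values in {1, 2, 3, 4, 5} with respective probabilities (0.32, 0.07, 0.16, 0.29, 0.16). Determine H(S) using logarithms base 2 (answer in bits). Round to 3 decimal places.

H(S) = −Σ p·log₂ p.
  −(0.32)·log₂(0.32) = 0.5260
  −(0.07)·log₂(0.07) = 0.2686
  −(0.16)·log₂(0.16) = 0.4230
  −(0.29)·log₂(0.29) = 0.5179
  −(0.16)·log₂(0.16) = 0.4230
Sum: 0.5260 + 0.2686 + 0.4230 + 0.5179 + 0.4230 = 2.159 bits.

2.159 bits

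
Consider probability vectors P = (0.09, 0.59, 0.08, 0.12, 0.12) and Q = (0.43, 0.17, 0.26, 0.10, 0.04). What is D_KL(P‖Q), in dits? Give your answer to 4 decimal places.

D(P‖Q) = Σ p·log₁₀(p/q).
  0.09·log₁₀(0.09/0.43) = -0.06113
  0.59·log₁₀(0.59/0.17) = 0.31884
  0.08·log₁₀(0.08/0.26) = -0.04095
  0.12·log₁₀(0.12/0.10) = 0.00950
  0.12·log₁₀(0.12/0.04) = 0.05725
D(P‖Q) = 0.2835 dits.

0.2835 dits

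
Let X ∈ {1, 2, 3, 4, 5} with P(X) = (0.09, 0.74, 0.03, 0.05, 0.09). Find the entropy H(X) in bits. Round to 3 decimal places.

H(X) = −Σ p·log₂ p.
  −(0.09)·log₂(0.09) = 0.3127
  −(0.74)·log₂(0.74) = 0.3215
  −(0.03)·log₂(0.03) = 0.1518
  −(0.05)·log₂(0.05) = 0.2161
  −(0.09)·log₂(0.09) = 0.3127
Sum: 0.3127 + 0.3215 + 0.1518 + 0.2161 + 0.3127 = 1.315 bits.

1.315 bits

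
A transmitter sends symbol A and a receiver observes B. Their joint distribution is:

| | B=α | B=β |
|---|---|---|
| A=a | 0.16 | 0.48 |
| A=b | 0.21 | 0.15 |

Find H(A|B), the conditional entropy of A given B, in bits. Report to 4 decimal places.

Marginals: p(A) = (0.6400, 0.3600), p(B) = (0.3700, 0.6300).
H(A|B) = Σ p(B) · H(A|B=·).
  B=α: p=0.3700, H(A|B=α) = 0.9868
  B=β: p=0.6300, H(A|B=β) = 0.7919
Weighted sum = 0.8640 bits.

0.8640 bits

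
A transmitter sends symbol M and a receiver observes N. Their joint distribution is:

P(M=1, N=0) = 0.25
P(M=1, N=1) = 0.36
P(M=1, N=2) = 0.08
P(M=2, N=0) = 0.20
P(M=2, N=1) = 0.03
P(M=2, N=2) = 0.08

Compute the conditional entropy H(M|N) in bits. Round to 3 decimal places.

0.759 bits

Chain rule: H(M|N) = H(M,N) − H(N).
Marginals: p(M) = (0.6900, 0.3100), p(N) = (0.4500, 0.3900, 0.1600).
H(M,N) = 2.2298 bits; H(N) = 1.4712 bits.
H(M|N) = 2.2298 − 1.4712 = 0.759 bits.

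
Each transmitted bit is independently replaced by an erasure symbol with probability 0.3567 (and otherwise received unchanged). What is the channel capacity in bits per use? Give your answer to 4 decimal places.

0.6433 bits

Binary erasure channel: capacity C = 1 − ε.
C = 1 − 0.3567 = 0.6433 bits per channel use.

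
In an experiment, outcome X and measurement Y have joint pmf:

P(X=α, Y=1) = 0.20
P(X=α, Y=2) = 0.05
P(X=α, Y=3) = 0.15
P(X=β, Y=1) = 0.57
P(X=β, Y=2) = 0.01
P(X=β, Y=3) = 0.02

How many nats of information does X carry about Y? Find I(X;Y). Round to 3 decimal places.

0.143 nats

Marginals: p(X) = (0.4000, 0.6000), p(Y) = (0.7700, 0.0600, 0.1700).
I(X;Y) = H(X) + H(Y) − H(X,Y).
H(X) = 0.6730, H(Y) = 0.6713, H(X,Y) = 1.2009.
I(X;Y) = 0.6730 + 0.6713 − 1.2009 = 0.143 nats.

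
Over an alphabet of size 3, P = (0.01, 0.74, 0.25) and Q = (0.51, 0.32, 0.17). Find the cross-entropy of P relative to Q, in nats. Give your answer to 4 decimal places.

H(P,Q) = −Σ p·ln q.
  −0.01·ln(0.51) = 0.00673
  −0.74·ln(0.32) = 0.84318
  −0.25·ln(0.17) = 0.44299
H(P,Q) = 1.2929 nats.

1.2929 nats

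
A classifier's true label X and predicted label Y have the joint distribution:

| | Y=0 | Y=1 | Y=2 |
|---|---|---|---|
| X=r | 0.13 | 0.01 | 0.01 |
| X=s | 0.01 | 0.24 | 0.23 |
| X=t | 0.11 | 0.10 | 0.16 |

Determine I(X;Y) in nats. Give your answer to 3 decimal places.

0.235 nats

Marginals: p(X) = (0.1500, 0.4800, 0.3700), p(Y) = (0.2500, 0.3500, 0.4000).
I(X;Y) = Σ p(x,y)·ln[p(x,y)/(p(x)p(y))].
  (r,0): 0.13·ln(3.4667) = 0.1616
  (r,1): 0.01·ln(0.1905) = -0.0166
  (r,2): 0.01·ln(0.1667) = -0.0179
  (s,0): 0.01·ln(0.0833) = -0.0248
  (s,1): 0.24·ln(1.4286) = 0.0856
  (s,2): 0.23·ln(1.1979) = 0.0415
  (t,0): 0.11·ln(1.1892) = 0.0191
  (t,1): 0.10·ln(0.7722) = -0.0259
  (t,2): 0.16·ln(1.0811) = 0.0125
Sum = 0.235 nats.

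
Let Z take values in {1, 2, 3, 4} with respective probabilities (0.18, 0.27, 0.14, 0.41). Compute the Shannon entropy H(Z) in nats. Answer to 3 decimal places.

H(Z) = −Σ p·ln p.
  −(0.18)·ln(0.18) = 0.3087
  −(0.27)·ln(0.27) = 0.3535
  −(0.14)·ln(0.14) = 0.2753
  −(0.41)·ln(0.41) = 0.3656
Sum: 0.3087 + 0.3535 + 0.2753 + 0.3656 = 1.303 nats.

1.303 nats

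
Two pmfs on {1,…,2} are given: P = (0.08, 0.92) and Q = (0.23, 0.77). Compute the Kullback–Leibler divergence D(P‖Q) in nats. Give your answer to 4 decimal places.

D(P‖Q) = Σ p·ln(p/q).
  0.08·ln(0.08/0.23) = -0.08448
  0.92·ln(0.92/0.77) = 0.16374
D(P‖Q) = 0.0793 nats.

0.0793 nats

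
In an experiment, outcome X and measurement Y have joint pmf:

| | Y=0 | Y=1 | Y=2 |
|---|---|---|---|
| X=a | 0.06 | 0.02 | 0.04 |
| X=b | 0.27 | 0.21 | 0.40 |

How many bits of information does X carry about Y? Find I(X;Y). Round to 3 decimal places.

0.012 bits

Marginals: p(X) = (0.1200, 0.8800), p(Y) = (0.3300, 0.2300, 0.4400).
I(X;Y) = Σ p(x,y)·log₂[p(x,y)/(p(x)p(y))].
  (a,0): 0.06·log₂(1.5152) = 0.0360
  (a,1): 0.02·log₂(0.7246) = -0.0093
  (a,2): 0.04·log₂(0.7576) = -0.0160
  (b,0): 0.27·log₂(0.9298) = -0.0284
  (b,1): 0.21·log₂(1.0375) = 0.0112
  (b,2): 0.40·log₂(1.0331) = 0.0188
Sum = 0.012 bits.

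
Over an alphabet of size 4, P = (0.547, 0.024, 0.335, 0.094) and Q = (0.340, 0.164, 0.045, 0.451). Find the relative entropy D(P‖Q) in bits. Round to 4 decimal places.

1.0663 bits

D(P‖Q) = Σ p·log₂(p/q).
  0.547·log₂(0.547/0.340) = 0.37525
  0.024·log₂(0.024/0.164) = -0.06654
  0.335·log₂(0.335/0.045) = 0.97022
  0.094·log₂(0.094/0.451) = -0.21267
D(P‖Q) = 1.0663 bits.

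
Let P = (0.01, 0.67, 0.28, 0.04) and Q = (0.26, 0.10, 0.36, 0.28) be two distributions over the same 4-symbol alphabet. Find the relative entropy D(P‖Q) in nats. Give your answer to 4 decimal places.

D(P‖Q) = Σ p·ln(p/q).
  0.01·ln(0.01/0.26) = -0.03258
  0.67·ln(0.67/0.10) = 1.27441
  0.28·ln(0.28/0.36) = -0.07037
  0.04·ln(0.04/0.28) = -0.07784
D(P‖Q) = 1.0936 nats.

1.0936 nats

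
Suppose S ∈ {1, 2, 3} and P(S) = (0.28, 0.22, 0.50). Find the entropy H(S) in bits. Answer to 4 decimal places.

1.4948 bits

H(S) = −Σ p·log₂ p.
  −(0.28)·log₂(0.28) = 0.51422
  −(0.22)·log₂(0.22) = 0.48057
  −(0.50)·log₂(0.50) = 0.50000
Sum: 0.51422 + 0.48057 + 0.50000 = 1.4948 bits.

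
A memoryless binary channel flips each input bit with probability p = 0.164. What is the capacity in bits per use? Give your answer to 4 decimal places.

0.3562 bits

Binary symmetric channel: C = 1 − h₂(ε) where h₂ is the binary entropy function.
h₂(0.164) = −0.164·log₂0.164 − 0.836·log₂0.836 = 0.6438.
C = 1 − 0.6438 = 0.3562 bits per channel use.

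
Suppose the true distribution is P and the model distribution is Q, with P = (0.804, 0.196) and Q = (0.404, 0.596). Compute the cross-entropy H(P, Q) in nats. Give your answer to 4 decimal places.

0.8301 nats

H(P,Q) = −Σ p·ln q.
  −0.804·ln(0.404) = 0.72870
  −0.196·ln(0.596) = 0.10143
H(P,Q) = 0.8301 nats.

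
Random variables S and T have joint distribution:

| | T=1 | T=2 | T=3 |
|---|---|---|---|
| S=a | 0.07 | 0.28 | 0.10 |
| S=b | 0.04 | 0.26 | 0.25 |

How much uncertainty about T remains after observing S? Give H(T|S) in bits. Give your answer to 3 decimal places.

Marginals: p(S) = (0.4500, 0.5500), p(T) = (0.1100, 0.5400, 0.3500).
H(T|S) = Σ p(S) · H(T|S=·).
  S=a: p=0.4500, H(T|S=a) = 1.3257
  S=b: p=0.5500, H(T|S=b) = 1.3030
Weighted sum = 1.313 bits.

1.313 bits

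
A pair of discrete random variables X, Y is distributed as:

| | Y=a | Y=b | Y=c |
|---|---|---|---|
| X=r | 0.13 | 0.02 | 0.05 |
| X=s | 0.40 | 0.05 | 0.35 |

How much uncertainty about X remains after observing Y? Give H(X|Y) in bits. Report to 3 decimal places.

0.704 bits

Marginals: p(X) = (0.2000, 0.8000), p(Y) = (0.5300, 0.0700, 0.4000).
H(X|Y) = Σ p(Y) · H(X|Y=·).
  Y=a: p=0.5300, H(X|Y=a) = 0.8037
  Y=b: p=0.0700, H(X|Y=b) = 0.8631
  Y=c: p=0.4000, H(X|Y=c) = 0.5436
Weighted sum = 0.704 bits.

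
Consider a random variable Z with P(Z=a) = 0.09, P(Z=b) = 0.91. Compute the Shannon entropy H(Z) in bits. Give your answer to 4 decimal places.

0.4365 bits

H(Z) = −Σ p·log₂ p.
  −(0.09)·log₂(0.09) = 0.31265
  −(0.91)·log₂(0.91) = 0.12382
Sum: 0.31265 + 0.12382 = 0.4365 bits.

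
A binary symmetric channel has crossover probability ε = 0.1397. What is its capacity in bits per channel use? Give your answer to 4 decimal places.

0.4165 bits

Binary symmetric channel: C = 1 − h₂(ε) where h₂ is the binary entropy function.
h₂(0.1397) = −0.1397·log₂0.1397 − 0.8603·log₂0.8603 = 0.5835.
C = 1 − 0.5835 = 0.4165 bits per channel use.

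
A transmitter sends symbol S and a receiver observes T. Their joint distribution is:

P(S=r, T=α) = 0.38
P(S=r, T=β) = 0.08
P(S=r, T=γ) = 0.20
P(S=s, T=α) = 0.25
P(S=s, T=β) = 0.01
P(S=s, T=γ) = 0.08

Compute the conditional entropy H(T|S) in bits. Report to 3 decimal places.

1.219 bits

Marginals: p(S) = (0.6600, 0.3400), p(T) = (0.6300, 0.0900, 0.2800).
H(T|S) = Σ p(S) · H(T|S=·).
  S=r: p=0.6600, H(T|S=r) = 1.3495
  S=s: p=0.3400, H(T|S=s) = 0.9670
Weighted sum = 1.219 bits.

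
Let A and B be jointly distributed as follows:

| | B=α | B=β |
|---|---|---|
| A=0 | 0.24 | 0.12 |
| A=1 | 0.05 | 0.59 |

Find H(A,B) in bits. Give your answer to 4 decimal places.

H(A,B) = −Σ p(x,y)·log₂ p(x,y) over all 4 cells.
  cell (0,α): −0.24·log₂0.24 = 0.49413
  cell (0,β): −0.12·log₂0.12 = 0.36707
  cell (1,α): −0.05·log₂0.05 = 0.21610
  cell (1,β): −0.59·log₂0.59 = 0.44912
Sum = 1.5264 bits.

1.5264 bits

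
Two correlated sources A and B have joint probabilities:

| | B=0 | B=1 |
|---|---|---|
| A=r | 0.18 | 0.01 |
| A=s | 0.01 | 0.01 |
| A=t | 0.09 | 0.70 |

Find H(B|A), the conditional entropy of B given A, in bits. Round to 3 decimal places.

Chain rule: H(B|A) = H(A,B) − H(A).
Marginals: p(A) = (0.1900, 0.0200, 0.7900), p(B) = (0.2800, 0.7200).
H(A,B) = 1.3175 bits; H(A) = 0.8368 bits.
H(B|A) = 1.3175 − 0.8368 = 0.481 bits.

0.481 bits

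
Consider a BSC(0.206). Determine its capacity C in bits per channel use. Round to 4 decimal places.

Binary symmetric channel: C = 1 − h₂(ε) where h₂ is the binary entropy function.
h₂(0.206) = −0.206·log₂0.206 − 0.794·log₂0.794 = 0.7338.
C = 1 − 0.7338 = 0.2662 bits per channel use.

0.2662 bits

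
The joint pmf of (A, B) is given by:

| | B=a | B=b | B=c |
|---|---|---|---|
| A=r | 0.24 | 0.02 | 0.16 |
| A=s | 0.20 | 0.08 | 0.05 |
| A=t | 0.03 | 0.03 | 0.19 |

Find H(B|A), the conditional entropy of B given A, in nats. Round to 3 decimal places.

0.837 nats

Chain rule: H(B|A) = H(A,B) − H(A).
Marginals: p(A) = (0.4200, 0.3300, 0.2500), p(B) = (0.4700, 0.1300, 0.4000).
H(A,B) = 1.9136 nats; H(A) = 1.0768 nats.
H(B|A) = 1.9136 − 1.0768 = 0.837 nats.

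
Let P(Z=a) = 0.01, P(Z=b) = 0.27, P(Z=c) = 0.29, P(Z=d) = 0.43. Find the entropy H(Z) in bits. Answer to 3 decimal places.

H(Z) = −Σ p·log₂ p.
  −(0.01)·log₂(0.01) = 0.0664
  −(0.27)·log₂(0.27) = 0.5100
  −(0.29)·log₂(0.29) = 0.5179
  −(0.43)·log₂(0.43) = 0.5236
Sum: 0.0664 + 0.5100 + 0.5179 + 0.5236 = 1.618 bits.

1.618 bits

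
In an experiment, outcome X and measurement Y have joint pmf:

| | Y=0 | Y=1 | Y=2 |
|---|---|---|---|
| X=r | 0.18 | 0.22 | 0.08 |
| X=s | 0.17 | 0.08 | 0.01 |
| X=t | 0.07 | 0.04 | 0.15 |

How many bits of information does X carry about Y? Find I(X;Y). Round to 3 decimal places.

Marginals: p(X) = (0.4800, 0.2600, 0.2600), p(Y) = (0.4200, 0.3400, 0.2400).
I(X;Y) = Σ p(x,y)·log₂[p(x,y)/(p(x)p(y))].
  (r,0): 0.18·log₂(0.8929) = -0.0294
  (r,1): 0.22·log₂(1.3480) = 0.0948
  (r,2): 0.08·log₂(0.6944) = -0.0421
  (s,0): 0.17·log₂(1.5568) = 0.1086
  (s,1): 0.08·log₂(0.9050) = -0.0115
  (s,2): 0.01·log₂(0.1603) = -0.0264
  (t,0): 0.07·log₂(0.6410) = -0.0449
  (t,1): 0.04·log₂(0.4525) = -0.0458
  (t,2): 0.15·log₂(2.4038) = 0.1898
Sum = 0.193 bits.

0.193 bits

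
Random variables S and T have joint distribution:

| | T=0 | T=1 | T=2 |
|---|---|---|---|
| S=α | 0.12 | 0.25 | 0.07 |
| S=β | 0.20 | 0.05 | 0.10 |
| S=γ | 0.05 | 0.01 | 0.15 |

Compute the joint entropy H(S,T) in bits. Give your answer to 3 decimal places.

2.841 bits

H(S,T) = −Σ p(x,y)·log₂ p(x,y) over all 9 cells.
  cell (α,0): −0.12·log₂0.12 = 0.3671
  cell (α,1): −0.25·log₂0.25 = 0.5000
  cell (α,2): −0.07·log₂0.07 = 0.2686
  cell (β,0): −0.20·log₂0.20 = 0.4644
  cell (β,1): −0.05·log₂0.05 = 0.2161
  cell (β,2): −0.10·log₂0.10 = 0.3322
  cell (γ,0): −0.05·log₂0.05 = 0.2161
  cell (γ,1): −0.01·log₂0.01 = 0.0664
  cell (γ,2): −0.15·log₂0.15 = 0.4105
Sum = 2.841 bits.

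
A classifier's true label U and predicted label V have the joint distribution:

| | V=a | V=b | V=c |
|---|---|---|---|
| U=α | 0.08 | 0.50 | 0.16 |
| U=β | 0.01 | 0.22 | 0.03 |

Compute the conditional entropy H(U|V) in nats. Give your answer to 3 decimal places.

Chain rule: H(U|V) = H(U,V) − H(V).
Marginals: p(U) = (0.7400, 0.2600), p(V) = (0.0900, 0.7200, 0.1900).
H(U,V) = 1.3262 nats; H(V) = 0.7688 nats.
H(U|V) = 1.3262 − 0.7688 = 0.557 nats.

0.557 nats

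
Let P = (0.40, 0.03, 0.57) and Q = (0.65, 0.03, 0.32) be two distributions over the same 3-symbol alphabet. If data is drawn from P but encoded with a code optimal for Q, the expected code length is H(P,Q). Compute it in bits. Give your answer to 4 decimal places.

1.3374 bits

H(P,Q) = −Σ p·log₂ q.
  −0.40·log₂(0.65) = 0.24860
  −0.03·log₂(0.03) = 0.15177
  −0.57·log₂(0.32) = 0.93700
H(P,Q) = 1.3374 bits.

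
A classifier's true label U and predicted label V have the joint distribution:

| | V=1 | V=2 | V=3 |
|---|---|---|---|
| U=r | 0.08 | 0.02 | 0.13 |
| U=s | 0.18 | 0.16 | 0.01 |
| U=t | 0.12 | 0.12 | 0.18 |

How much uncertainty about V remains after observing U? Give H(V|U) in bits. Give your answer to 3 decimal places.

1.358 bits

Marginals: p(U) = (0.2300, 0.3500, 0.4200), p(V) = (0.3800, 0.3000, 0.3200).
H(V|U) = Σ p(U) · H(V|U=·).
  U=r: p=0.2300, H(V|U=r) = 1.3016
  U=s: p=0.3500, H(V|U=s) = 1.1562
  U=t: p=0.4200, H(V|U=t) = 1.5567
Weighted sum = 1.358 bits.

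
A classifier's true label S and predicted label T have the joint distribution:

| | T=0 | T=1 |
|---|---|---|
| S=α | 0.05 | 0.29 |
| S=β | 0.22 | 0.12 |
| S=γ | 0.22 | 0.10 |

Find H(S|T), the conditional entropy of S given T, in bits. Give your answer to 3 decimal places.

Marginals: p(S) = (0.3400, 0.3400, 0.3200), p(T) = (0.4900, 0.5100).
H(S|T) = Σ p(T) · H(S|T=·).
  T=0: p=0.4900, H(S|T=0) = 1.3734
  T=1: p=0.5100, H(S|T=1) = 1.4152
Weighted sum = 1.395 bits.

1.395 bits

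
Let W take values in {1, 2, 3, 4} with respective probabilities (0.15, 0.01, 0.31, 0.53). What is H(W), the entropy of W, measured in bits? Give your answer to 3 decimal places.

H(W) = −Σ p·log₂ p.
  −(0.15)·log₂(0.15) = 0.4105
  −(0.01)·log₂(0.01) = 0.0664
  −(0.31)·log₂(0.31) = 0.5238
  −(0.53)·log₂(0.53) = 0.4854
Sum: 0.4105 + 0.0664 + 0.5238 + 0.4854 = 1.486 bits.

1.486 bits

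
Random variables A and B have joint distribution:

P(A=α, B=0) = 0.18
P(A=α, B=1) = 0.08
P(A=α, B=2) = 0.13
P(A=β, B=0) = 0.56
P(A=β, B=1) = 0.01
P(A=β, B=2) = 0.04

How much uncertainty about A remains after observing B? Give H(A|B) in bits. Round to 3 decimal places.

Marginals: p(A) = (0.3900, 0.6100), p(B) = (0.7400, 0.0900, 0.1700).
H(A|B) = Σ p(B) · H(A|B=·).
  B=0: p=0.7400, H(A|B=0) = 0.8004
  B=1: p=0.0900, H(A|B=1) = 0.5033
  B=2: p=0.1700, H(A|B=2) = 0.7871
Weighted sum = 0.771 bits.

0.771 bits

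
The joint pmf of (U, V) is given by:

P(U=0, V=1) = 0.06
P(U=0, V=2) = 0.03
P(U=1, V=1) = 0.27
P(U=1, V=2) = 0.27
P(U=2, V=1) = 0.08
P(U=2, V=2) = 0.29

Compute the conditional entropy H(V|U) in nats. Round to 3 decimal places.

0.625 nats

Chain rule: H(V|U) = H(U,V) − H(U).
Marginals: p(U) = (0.0900, 0.5400, 0.3700), p(V) = (0.4100, 0.5900).
H(U,V) = 1.5421 nats; H(U) = 0.9173 nats.
H(V|U) = 1.5421 − 0.9173 = 0.625 nats.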